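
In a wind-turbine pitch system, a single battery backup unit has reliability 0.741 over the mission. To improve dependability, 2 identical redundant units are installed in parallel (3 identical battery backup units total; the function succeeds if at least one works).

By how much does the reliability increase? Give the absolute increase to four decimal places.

0.2416

R_before = 0.741
R_after = 1 − (1 − 0.741)^3 = 0.9826
ΔR = 0.9826 − 0.741 = 0.2416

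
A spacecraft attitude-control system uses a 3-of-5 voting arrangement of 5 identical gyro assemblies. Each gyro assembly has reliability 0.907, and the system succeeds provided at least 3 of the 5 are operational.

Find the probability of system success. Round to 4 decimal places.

R = Σ_{i=3}^{5} C(5,i) p^i (1−p)^{5−i} with p = 0.907
C(5,3)·0.907^3·0.093^2 = 0.064534
C(5,4)·0.907^4·0.093^1 = 0.314689
C(5,5)·0.907^5·0.093^0 = 0.613813
Sum = 0.9930

0.9930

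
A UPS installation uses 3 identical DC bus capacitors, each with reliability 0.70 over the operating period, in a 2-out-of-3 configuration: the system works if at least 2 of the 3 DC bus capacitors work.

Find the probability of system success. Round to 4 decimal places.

R = Σ_{i=2}^{3} C(3,i) p^i (1−p)^{3−i} with p = 0.70
C(3,2)·0.70^2·0.30^1 = 0.441000
C(3,3)·0.70^3·0.30^0 = 0.343000
Sum = 0.7840

0.7840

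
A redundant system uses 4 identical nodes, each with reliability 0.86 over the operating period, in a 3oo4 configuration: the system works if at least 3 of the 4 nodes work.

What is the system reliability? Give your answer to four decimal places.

0.9032

R = Σ_{i=3}^{4} C(4,i) p^i (1−p)^{4−i} with p = 0.86
C(4,3)·0.86^3·0.14^1 = 0.356191
C(4,4)·0.86^4·0.14^0 = 0.547008
Sum = 0.9032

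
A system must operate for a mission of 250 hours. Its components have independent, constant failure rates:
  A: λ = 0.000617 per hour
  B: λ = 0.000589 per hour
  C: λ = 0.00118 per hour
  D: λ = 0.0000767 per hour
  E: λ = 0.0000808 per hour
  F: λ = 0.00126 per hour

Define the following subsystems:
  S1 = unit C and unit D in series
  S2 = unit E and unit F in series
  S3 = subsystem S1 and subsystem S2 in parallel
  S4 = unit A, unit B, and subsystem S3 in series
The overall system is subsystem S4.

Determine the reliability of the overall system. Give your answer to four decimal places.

0.6829

R(A) = exp(−0.000617 × 250) = 0.857058
R(B) = exp(−0.000589 × 250) = 0.863078
R(C) = exp(−0.00118 × 250) = 0.744532
R(D) = exp(−0.0000767 × 250) = 0.981008
R(E) = exp(−0.0000808 × 250) = 0.980003
R(F) = exp(−0.00126 × 250) = 0.729789
Series (C and D): 0.744532 × 0.981008 = 0.730392
Series (E and F): 0.980003 × 0.729789 = 0.715195
Parallel ([0.730392] and [0.715195]): 1 − (1 − 0.730392)(1 − 0.715195) = 0.923214
Series (A, B, and [0.923214]): 0.857058 × 0.863078 × 0.923214 = 0.6829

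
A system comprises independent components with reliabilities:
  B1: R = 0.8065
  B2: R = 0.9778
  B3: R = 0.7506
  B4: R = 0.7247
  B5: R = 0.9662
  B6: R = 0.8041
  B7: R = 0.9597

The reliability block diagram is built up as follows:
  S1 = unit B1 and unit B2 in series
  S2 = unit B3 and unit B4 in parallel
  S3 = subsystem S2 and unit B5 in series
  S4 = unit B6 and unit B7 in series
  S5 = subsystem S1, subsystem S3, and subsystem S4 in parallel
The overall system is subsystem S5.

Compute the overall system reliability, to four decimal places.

Series (B1 and B2): 0.806500 × 0.977800 = 0.788596
Parallel (B3 and B4): 1 − (1 − 0.750600)(1 − 0.724700) = 0.931340
Series ([0.931340] and B5): 0.931340 × 0.966200 = 0.899861
Series (B6 and B7): 0.804100 × 0.959700 = 0.771695
Parallel ([0.788596], [0.899861], and [0.771695]): 1 − (1 − 0.788596)(1 − 0.899861)(1 − 0.771695) = 0.9952

0.9952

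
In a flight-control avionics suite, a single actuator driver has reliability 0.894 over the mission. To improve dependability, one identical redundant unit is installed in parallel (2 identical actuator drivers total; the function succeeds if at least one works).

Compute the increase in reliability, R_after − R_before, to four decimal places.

R_before = 0.894
R_after = 1 − (1 − 0.894)^2 = 0.9888
ΔR = 0.9888 − 0.894 = 0.0948

0.0948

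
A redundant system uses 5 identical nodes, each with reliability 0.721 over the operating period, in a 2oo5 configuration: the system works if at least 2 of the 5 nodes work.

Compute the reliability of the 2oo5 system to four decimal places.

R = Σ_{i=2}^{5} C(5,i) p^i (1−p)^{5−i} with p = 0.721
C(5,2)·0.721^2·0.279^3 = 0.112897
C(5,3)·0.721^3·0.279^2 = 0.291752
C(5,4)·0.721^4·0.279^1 = 0.376977
C(5,5)·0.721^5·0.279^0 = 0.194839
Sum = 0.9765

0.9765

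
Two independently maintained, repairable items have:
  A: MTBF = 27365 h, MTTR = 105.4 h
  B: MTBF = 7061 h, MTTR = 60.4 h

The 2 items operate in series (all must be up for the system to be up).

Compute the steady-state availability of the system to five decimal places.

0.98771

A(A) = MTBF/(MTBF+MTTR) = 27365/(27365+105.4) = 0.996163
A(B) = MTBF/(MTBF+MTTR) = 7061/(7061+60.4) = 0.991519
Series availability: 0.996163 × 0.991519 = 0.98771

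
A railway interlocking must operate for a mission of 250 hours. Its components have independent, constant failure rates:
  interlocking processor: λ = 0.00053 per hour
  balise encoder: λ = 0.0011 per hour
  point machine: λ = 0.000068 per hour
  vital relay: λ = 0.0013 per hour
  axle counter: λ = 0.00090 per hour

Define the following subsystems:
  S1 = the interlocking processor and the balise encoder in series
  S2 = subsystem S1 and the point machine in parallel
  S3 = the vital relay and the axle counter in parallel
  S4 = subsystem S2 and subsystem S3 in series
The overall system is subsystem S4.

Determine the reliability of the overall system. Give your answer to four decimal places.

0.9388

R(interlocking processor) = exp(−0.00053 × 250) = 0.875903
R(balise encoder) = exp(−0.0011 × 250) = 0.759572
R(point machine) = exp(−0.000068 × 250) = 0.983144
R(vital relay) = exp(−0.0013 × 250) = 0.722527
R(axle counter) = exp(−0.00090 × 250) = 0.798516
Series (interlocking processor and balise encoder): 0.875903 × 0.759572 = 0.665311
Parallel ([0.665311] and point machine): 1 − (1 − 0.665311)(1 − 0.983144) = 0.994358
Parallel (vital relay and axle counter): 1 − (1 − 0.722527)(1 − 0.798516) = 0.944094
Series ([0.994358] and [0.944094]): 0.994358 × 0.944094 = 0.9388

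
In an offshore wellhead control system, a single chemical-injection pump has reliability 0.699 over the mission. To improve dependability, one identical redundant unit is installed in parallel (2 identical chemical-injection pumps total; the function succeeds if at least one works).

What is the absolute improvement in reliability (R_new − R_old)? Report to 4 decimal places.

0.2104

R_before = 0.699
R_after = 1 − (1 − 0.699)^2 = 0.9094
ΔR = 0.9094 − 0.699 = 0.2104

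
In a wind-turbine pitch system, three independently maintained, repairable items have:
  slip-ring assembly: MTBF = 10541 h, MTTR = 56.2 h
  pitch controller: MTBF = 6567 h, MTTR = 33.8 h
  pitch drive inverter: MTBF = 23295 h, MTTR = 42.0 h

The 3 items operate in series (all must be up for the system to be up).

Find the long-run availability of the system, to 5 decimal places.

A(slip-ring assembly) = MTBF/(MTBF+MTTR) = 10541/(10541+56.2) = 0.994697
A(pitch controller) = MTBF/(MTBF+MTTR) = 6567/(6567+33.8) = 0.994879
A(pitch drive inverter) = MTBF/(MTBF+MTTR) = 23295/(23295+42.0) = 0.998200
Series availability: 0.994697 × 0.994879 × 0.998200 = 0.98782

0.98782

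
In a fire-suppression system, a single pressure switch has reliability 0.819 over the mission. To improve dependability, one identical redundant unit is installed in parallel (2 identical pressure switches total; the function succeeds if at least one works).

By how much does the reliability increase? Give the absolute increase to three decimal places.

0.148

R_before = 0.819
R_after = 1 − (1 − 0.819)^2 = 0.967
ΔR = 0.967 − 0.819 = 0.148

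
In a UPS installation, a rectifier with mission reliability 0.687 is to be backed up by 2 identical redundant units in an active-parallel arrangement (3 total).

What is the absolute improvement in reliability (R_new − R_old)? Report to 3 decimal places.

R_before = 0.687
R_after = 1 − (1 − 0.687)^3 = 0.969
ΔR = 0.969 − 0.687 = 0.282

0.282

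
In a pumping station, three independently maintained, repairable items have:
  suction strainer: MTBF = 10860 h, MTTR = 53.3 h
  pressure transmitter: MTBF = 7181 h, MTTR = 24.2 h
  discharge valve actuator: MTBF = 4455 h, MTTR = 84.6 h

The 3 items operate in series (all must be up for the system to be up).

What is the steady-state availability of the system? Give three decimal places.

A(suction strainer) = MTBF/(MTBF+MTTR) = 10860/(10860+53.3) = 0.995116
A(pressure transmitter) = MTBF/(MTBF+MTTR) = 7181/(7181+24.2) = 0.996641
A(discharge valve actuator) = MTBF/(MTBF+MTTR) = 4455/(4455+84.6) = 0.981364
Series availability: 0.995116 × 0.996641 × 0.981364 = 0.973

0.973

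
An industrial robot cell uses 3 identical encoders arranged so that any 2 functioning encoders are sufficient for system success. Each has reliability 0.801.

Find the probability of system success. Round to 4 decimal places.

R = Σ_{i=2}^{3} C(3,i) p^i (1−p)^{3−i} with p = 0.801
C(3,2)·0.801^2·0.199^1 = 0.383036
C(3,3)·0.801^3·0.199^0 = 0.513922
Sum = 0.8970

0.8970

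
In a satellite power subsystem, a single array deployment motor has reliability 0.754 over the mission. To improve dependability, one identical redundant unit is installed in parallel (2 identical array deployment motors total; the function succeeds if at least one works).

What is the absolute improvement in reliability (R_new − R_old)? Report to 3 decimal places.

R_before = 0.754
R_after = 1 − (1 − 0.754)^2 = 0.939
ΔR = 0.939 − 0.754 = 0.185

0.185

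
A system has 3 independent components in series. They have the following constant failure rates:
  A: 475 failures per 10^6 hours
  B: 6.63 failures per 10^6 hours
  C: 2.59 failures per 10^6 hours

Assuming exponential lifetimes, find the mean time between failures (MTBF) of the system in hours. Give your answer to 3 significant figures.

2070

Series of exponential components: λ_sys = Σ λ_i
λ_sys = 0.000475 + 0.00000663 + 0.00000259 = 4.8422e-04 /h
MTBF = 1 / λ_sys = 2070 h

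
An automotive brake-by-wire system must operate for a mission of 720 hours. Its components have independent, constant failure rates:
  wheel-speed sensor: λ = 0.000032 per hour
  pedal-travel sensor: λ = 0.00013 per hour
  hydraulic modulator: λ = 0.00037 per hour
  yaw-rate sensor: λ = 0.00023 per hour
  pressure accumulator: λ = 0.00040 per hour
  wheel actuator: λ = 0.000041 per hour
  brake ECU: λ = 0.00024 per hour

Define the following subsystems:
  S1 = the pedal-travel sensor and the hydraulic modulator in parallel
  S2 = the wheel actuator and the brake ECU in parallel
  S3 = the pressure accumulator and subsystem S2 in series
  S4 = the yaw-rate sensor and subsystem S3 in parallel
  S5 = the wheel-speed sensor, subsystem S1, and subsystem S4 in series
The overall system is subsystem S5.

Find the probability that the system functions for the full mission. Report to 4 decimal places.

R(wheel-speed sensor) = exp(−0.000032 × 720) = 0.977223
R(pedal-travel sensor) = exp(−0.00013 × 720) = 0.910647
R(hydraulic modulator) = exp(−0.00037 × 720) = 0.766133
R(yaw-rate sensor) = exp(−0.00023 × 720) = 0.847385
R(pressure accumulator) = exp(−0.00040 × 720) = 0.749762
R(wheel actuator) = exp(−0.000041 × 720) = 0.970911
R(brake ECU) = exp(−0.00024 × 720) = 0.841306
Parallel (pedal-travel sensor and hydraulic modulator): 1 − (1 − 0.910647)(1 − 0.766133) = 0.979103
Parallel (wheel actuator and brake ECU): 1 − (1 − 0.970911)(1 − 0.841306) = 0.995384
Series (pressure accumulator and [0.995384]): 0.749762 × 0.995384 = 0.746301
Parallel (yaw-rate sensor and [0.746301]): 1 − (1 − 0.847385)(1 − 0.746301) = 0.961282
Series (wheel-speed sensor, [0.979103], and [0.961282]): 0.977223 × 0.979103 × 0.961282 = 0.9198

0.9198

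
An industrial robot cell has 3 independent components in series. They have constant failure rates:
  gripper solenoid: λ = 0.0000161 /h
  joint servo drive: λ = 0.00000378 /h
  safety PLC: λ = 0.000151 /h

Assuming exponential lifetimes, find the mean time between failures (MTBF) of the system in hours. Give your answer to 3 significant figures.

5850

Series of exponential components: λ_sys = Σ λ_i
λ_sys = 0.0000161 + 0.00000378 + 0.000151 = 1.7088e-04 /h
MTBF = 1 / λ_sys = 5850 h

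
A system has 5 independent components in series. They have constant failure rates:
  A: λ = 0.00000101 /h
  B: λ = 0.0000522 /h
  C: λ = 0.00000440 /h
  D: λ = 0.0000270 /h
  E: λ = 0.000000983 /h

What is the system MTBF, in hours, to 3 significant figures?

Series of exponential components: λ_sys = Σ λ_i
λ_sys = 0.00000101 + 0.0000522 + 0.00000440 + 0.0000270 + 0.000000983 = 8.5593e-05 /h
MTBF = 1 / λ_sys = 11700 h

11700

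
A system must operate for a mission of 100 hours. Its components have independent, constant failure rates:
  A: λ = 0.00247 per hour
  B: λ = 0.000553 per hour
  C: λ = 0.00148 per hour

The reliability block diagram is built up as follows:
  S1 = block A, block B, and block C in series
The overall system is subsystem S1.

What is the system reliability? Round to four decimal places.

R(A) = exp(−0.00247 × 100) = 0.781141
R(B) = exp(−0.000553 × 100) = 0.946201
R(C) = exp(−0.00148 × 100) = 0.862431
Series (A, B, and C): 0.781141 × 0.946201 × 0.862431 = 0.6374

0.6374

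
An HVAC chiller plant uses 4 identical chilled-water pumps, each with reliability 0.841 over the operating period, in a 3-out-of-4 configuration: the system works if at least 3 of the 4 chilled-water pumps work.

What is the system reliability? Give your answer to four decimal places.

R = Σ_{i=3}^{4} C(4,i) p^i (1−p)^{4−i} with p = 0.841
C(4,3)·0.841^3·0.159^1 = 0.378308
C(4,4)·0.841^4·0.159^0 = 0.500246
Sum = 0.8786

0.8786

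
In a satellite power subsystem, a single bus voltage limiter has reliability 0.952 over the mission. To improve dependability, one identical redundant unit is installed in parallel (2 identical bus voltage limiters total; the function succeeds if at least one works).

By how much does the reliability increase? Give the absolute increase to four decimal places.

R_before = 0.952
R_after = 1 − (1 − 0.952)^2 = 0.9977
ΔR = 0.9977 − 0.952 = 0.0457

0.0457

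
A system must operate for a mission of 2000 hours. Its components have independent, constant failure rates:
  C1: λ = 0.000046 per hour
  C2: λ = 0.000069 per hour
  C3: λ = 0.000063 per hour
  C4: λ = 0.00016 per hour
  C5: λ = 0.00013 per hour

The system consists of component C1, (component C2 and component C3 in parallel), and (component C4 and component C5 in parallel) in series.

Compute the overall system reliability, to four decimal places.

0.8419

R(C1) = exp(−0.000046 × 2000) = 0.912105
R(C2) = exp(−0.000069 × 2000) = 0.871099
R(C3) = exp(−0.000063 × 2000) = 0.881615
R(C4) = exp(−0.00016 × 2000) = 0.726149
R(C5) = exp(−0.00013 × 2000) = 0.771052
Parallel (C2 and C3): 1 − (1 − 0.871099)(1 − 0.881615) = 0.984740
Parallel (C4 and C5): 1 − (1 − 0.726149)(1 − 0.771052) = 0.937302
Series (C1, [0.984740], and [0.937302]): 0.912105 × 0.984740 × 0.937302 = 0.8419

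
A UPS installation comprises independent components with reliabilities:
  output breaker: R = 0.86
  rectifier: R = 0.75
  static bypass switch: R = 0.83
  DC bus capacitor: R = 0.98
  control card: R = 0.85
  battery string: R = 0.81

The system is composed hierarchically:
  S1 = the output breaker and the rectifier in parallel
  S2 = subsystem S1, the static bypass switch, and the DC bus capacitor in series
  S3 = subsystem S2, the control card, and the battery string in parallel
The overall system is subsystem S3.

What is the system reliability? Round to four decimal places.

0.9939

Parallel (output breaker and rectifier): 1 − (1 − 0.860000)(1 − 0.750000) = 0.965000
Series ([0.965000], static bypass switch, and DC bus capacitor): 0.965000 × 0.830000 × 0.980000 = 0.784931
Parallel ([0.784931], control card, and battery string): 1 − (1 − 0.784931)(1 − 0.850000)(1 − 0.810000) = 0.9939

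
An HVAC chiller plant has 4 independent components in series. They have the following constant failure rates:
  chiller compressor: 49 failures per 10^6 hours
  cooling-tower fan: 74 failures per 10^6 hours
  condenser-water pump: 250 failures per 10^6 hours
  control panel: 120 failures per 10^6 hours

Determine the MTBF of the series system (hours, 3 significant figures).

Series of exponential components: λ_sys = Σ λ_i
λ_sys = 0.000049 + 0.000074 + 0.00025 + 0.00012 = 4.9300e-04 /h
MTBF = 1 / λ_sys = 2030 h

2030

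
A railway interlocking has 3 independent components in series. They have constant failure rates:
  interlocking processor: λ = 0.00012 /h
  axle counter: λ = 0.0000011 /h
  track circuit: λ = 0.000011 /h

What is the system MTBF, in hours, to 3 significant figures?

Series of exponential components: λ_sys = Σ λ_i
λ_sys = 0.00012 + 0.0000011 + 0.000011 = 1.3210e-04 /h
MTBF = 1 / λ_sys = 7570 h

7570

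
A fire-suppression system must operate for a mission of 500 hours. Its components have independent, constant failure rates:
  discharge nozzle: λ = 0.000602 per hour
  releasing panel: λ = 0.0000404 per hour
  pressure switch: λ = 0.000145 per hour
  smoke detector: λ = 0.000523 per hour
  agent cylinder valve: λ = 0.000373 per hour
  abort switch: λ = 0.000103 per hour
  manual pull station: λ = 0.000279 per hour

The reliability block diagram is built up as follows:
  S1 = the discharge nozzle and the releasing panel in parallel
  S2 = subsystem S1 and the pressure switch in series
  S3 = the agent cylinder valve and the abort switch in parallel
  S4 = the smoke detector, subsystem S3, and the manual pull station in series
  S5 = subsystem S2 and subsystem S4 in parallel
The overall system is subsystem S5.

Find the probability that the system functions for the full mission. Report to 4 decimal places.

0.9749

R(discharge nozzle) = exp(−0.000602 × 500) = 0.740078
R(releasing panel) = exp(−0.0000404 × 500) = 0.980003
R(pressure switch) = exp(−0.000145 × 500) = 0.930066
R(smoke detector) = exp(−0.000523 × 500) = 0.769896
R(agent cylinder valve) = exp(−0.000373 × 500) = 0.829859
R(abort switch) = exp(−0.000103 × 500) = 0.949804
R(manual pull station) = exp(−0.000279 × 500) = 0.869793
Parallel (discharge nozzle and releasing panel): 1 − (1 − 0.740078)(1 − 0.980003) = 0.994802
Series ([0.994802] and pressure switch): 0.994802 × 0.930066 = 0.925232
Parallel (agent cylinder valve and abort switch): 1 − (1 − 0.829859)(1 − 0.949804) = 0.991460
Series (smoke detector, [0.991460], and manual pull station): 0.769896 × 0.991460 × 0.869793 = 0.663931
Parallel ([0.925232] and [0.663931]): 1 − (1 − 0.925232)(1 − 0.663931) = 0.9749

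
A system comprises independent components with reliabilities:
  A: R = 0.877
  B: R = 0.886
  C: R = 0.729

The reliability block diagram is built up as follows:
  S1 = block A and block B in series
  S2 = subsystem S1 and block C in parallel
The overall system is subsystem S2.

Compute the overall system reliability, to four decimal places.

0.9396

Series (A and B): 0.877000 × 0.886000 = 0.777022
Parallel ([0.777022] and C): 1 − (1 − 0.777022)(1 − 0.729000) = 0.9396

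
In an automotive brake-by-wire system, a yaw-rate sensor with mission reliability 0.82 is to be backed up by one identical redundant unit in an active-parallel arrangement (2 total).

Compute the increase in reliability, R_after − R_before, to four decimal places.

0.1476

R_before = 0.82
R_after = 1 − (1 − 0.82)^2 = 0.9676
ΔR = 0.9676 − 0.82 = 0.1476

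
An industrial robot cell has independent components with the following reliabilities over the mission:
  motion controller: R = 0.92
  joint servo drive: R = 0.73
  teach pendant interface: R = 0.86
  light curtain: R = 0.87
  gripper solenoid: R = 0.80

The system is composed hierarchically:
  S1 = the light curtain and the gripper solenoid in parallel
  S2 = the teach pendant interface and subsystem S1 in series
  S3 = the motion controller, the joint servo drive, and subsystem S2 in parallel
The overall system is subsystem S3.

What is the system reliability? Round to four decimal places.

0.9965

Parallel (light curtain and gripper solenoid): 1 − (1 − 0.870000)(1 − 0.800000) = 0.974000
Series (teach pendant interface and [0.974000]): 0.860000 × 0.974000 = 0.837640
Parallel (motion controller, joint servo drive, and [0.837640]): 1 − (1 − 0.920000)(1 − 0.730000)(1 − 0.837640) = 0.9965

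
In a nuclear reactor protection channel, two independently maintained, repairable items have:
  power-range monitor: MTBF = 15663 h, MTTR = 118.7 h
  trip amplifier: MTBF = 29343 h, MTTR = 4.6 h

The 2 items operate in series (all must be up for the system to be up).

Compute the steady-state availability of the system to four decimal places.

0.9923

A(power-range monitor) = MTBF/(MTBF+MTTR) = 15663/(15663+118.7) = 0.992479
A(trip amplifier) = MTBF/(MTBF+MTTR) = 29343/(29343+4.6) = 0.999843
Series availability: 0.992479 × 0.999843 = 0.9923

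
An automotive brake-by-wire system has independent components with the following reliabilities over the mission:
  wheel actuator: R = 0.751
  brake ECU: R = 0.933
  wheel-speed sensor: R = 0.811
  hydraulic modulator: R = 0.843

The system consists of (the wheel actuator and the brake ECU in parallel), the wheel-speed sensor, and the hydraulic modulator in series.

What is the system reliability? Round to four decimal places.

0.6723

Parallel (wheel actuator and brake ECU): 1 − (1 − 0.751000)(1 − 0.933000) = 0.983317
Series ([0.983317], wheel-speed sensor, and hydraulic modulator): 0.983317 × 0.811000 × 0.843000 = 0.6723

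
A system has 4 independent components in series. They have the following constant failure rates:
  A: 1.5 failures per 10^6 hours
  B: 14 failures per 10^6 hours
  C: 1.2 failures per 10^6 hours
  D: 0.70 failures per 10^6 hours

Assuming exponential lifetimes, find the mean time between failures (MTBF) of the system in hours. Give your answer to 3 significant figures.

57500

Series of exponential components: λ_sys = Σ λ_i
λ_sys = 0.0000015 + 0.000014 + 0.0000012 + 0.00000070 = 1.7400e-05 /h
MTBF = 1 / λ_sys = 57500 h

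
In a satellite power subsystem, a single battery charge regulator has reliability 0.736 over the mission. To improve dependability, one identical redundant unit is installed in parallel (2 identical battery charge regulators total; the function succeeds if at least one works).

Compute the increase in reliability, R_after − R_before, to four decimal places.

0.1943

R_before = 0.736
R_after = 1 − (1 − 0.736)^2 = 0.9303
ΔR = 0.9303 − 0.736 = 0.1943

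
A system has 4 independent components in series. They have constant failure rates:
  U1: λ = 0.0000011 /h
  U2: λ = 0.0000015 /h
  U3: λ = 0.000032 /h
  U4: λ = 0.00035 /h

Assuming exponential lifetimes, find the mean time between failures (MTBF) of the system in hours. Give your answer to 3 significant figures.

Series of exponential components: λ_sys = Σ λ_i
λ_sys = 0.0000011 + 0.0000015 + 0.000032 + 0.00035 = 3.8460e-04 /h
MTBF = 1 / λ_sys = 2600 h

2600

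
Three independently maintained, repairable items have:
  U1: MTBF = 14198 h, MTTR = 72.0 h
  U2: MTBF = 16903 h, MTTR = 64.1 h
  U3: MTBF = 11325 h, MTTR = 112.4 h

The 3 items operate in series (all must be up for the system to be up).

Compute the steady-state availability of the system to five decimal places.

A(U1) = MTBF/(MTBF+MTTR) = 14198/(14198+72.0) = 0.994954
A(U2) = MTBF/(MTBF+MTTR) = 16903/(16903+64.1) = 0.996222
A(U3) = MTBF/(MTBF+MTTR) = 11325/(11325+112.4) = 0.990173
Series availability: 0.994954 × 0.996222 × 0.990173 = 0.98145

0.98145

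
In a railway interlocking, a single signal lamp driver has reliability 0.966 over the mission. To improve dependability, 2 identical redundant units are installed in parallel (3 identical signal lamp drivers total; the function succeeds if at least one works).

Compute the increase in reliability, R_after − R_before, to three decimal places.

0.034

R_before = 0.966
R_after = 1 − (1 − 0.966)^3 = 1.000
ΔR = 1.000 − 0.966 = 0.034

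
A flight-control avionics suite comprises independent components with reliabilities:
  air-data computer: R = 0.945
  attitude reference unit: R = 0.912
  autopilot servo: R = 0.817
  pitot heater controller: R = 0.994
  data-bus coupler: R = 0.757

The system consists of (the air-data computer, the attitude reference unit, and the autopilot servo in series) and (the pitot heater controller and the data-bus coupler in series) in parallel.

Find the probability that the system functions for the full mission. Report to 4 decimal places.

Series (air-data computer, attitude reference unit, and autopilot servo): 0.945000 × 0.912000 × 0.817000 = 0.704123
Series (pitot heater controller and data-bus coupler): 0.994000 × 0.757000 = 0.752458
Parallel ([0.704123] and [0.752458]): 1 − (1 − 0.704123)(1 − 0.752458) = 0.9268

0.9268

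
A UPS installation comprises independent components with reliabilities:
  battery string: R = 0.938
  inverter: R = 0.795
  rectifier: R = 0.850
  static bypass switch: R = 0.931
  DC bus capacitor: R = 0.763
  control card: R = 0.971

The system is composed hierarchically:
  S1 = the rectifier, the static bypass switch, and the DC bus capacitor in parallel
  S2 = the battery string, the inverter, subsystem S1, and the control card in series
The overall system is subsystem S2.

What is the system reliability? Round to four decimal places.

Parallel (rectifier, static bypass switch, and DC bus capacitor): 1 − (1 − 0.850000)(1 − 0.931000)(1 − 0.763000) = 0.997547
Series (battery string, inverter, [0.997547], and control card): 0.938000 × 0.795000 × 0.997547 × 0.971000 = 0.7223

0.7223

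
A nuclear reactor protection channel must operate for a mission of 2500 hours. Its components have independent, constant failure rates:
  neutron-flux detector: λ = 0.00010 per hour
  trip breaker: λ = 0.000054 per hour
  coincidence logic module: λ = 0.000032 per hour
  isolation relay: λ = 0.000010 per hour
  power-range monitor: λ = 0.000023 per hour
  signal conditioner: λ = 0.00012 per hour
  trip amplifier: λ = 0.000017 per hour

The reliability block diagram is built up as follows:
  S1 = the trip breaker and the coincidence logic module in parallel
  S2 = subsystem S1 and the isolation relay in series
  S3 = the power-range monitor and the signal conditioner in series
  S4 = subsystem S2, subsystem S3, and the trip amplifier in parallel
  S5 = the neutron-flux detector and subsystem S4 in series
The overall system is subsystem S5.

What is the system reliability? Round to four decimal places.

R(neutron-flux detector) = exp(−0.00010 × 2500) = 0.778801
R(trip breaker) = exp(−0.000054 × 2500) = 0.873716
R(coincidence logic module) = exp(−0.000032 × 2500) = 0.923116
R(isolation relay) = exp(−0.000010 × 2500) = 0.975310
R(power-range monitor) = exp(−0.000023 × 2500) = 0.944122
R(signal conditioner) = exp(−0.00012 × 2500) = 0.740818
R(trip amplifier) = exp(−0.000017 × 2500) = 0.958390
Parallel (trip breaker and coincidence logic module): 1 − (1 − 0.873716)(1 − 0.923116) = 0.990291
Series ([0.990291] and isolation relay): 0.990291 × 0.975310 = 0.965841
Series (power-range monitor and signal conditioner): 0.944122 × 0.740818 = 0.699423
Parallel ([0.965841], [0.699423], and trip amplifier): 1 − (1 − 0.965841)(1 − 0.699423)(1 − 0.958390) = 0.999573
Series (neutron-flux detector and [0.999573]): 0.778801 × 0.999573 = 0.7785

0.7785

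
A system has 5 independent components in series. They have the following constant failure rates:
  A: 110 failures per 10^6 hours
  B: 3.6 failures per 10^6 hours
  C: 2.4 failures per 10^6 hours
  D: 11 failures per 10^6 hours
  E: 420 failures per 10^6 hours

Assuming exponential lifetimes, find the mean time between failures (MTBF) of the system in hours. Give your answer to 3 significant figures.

Series of exponential components: λ_sys = Σ λ_i
λ_sys = 0.00011 + 0.0000036 + 0.0000024 + 0.000011 + 0.00042 = 5.4700e-04 /h
MTBF = 1 / λ_sys = 1830 h

1830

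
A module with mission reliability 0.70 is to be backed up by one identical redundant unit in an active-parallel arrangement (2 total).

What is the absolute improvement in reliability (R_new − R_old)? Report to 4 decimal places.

0.2100

R_before = 0.70
R_after = 1 − (1 − 0.70)^2 = 0.9100
ΔR = 0.9100 − 0.70 = 0.2100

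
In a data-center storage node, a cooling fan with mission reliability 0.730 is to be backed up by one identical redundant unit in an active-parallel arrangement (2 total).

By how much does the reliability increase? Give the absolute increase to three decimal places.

R_before = 0.730
R_after = 1 − (1 − 0.730)^2 = 0.927
ΔR = 0.927 − 0.730 = 0.197

0.197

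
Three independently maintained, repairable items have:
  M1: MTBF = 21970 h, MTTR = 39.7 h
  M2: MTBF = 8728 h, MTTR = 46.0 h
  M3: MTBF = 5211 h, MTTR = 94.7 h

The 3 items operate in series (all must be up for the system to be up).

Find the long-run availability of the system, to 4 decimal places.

0.9752

A(M1) = MTBF/(MTBF+MTTR) = 21970/(21970+39.7) = 0.998196
A(M2) = MTBF/(MTBF+MTTR) = 8728/(8728+46.0) = 0.994757
A(M3) = MTBF/(MTBF+MTTR) = 5211/(5211+94.7) = 0.982151
Series availability: 0.998196 × 0.994757 × 0.982151 = 0.9752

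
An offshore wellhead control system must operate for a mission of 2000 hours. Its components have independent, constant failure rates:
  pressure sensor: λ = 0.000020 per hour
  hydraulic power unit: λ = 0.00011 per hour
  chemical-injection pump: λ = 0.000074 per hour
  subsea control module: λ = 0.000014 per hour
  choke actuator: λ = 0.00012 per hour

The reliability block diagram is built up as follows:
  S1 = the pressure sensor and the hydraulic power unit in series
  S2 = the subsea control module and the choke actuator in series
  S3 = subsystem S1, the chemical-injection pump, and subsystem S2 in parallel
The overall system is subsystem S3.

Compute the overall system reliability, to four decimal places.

R(pressure sensor) = exp(−0.000020 × 2000) = 0.960789
R(hydraulic power unit) = exp(−0.00011 × 2000) = 0.802519
R(chemical-injection pump) = exp(−0.000074 × 2000) = 0.862431
R(subsea control module) = exp(−0.000014 × 2000) = 0.972388
R(choke actuator) = exp(−0.00012 × 2000) = 0.786628
Series (pressure sensor and hydraulic power unit): 0.960789 × 0.802519 = 0.771051
Series (subsea control module and choke actuator): 0.972388 × 0.786628 = 0.764908
Parallel ([0.771051], chemical-injection pump, and [0.764908]): 1 − (1 − 0.771051)(1 − 0.862431)(1 − 0.764908) = 0.9926

0.9926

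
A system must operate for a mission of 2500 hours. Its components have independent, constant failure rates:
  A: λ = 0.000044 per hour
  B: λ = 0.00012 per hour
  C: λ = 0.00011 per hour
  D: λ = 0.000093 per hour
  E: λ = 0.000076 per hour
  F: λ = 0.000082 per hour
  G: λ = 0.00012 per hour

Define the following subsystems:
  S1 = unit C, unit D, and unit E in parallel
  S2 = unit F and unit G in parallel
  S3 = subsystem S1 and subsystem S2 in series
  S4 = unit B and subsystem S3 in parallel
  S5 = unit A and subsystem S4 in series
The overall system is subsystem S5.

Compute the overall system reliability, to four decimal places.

R(A) = exp(−0.000044 × 2500) = 0.895834
R(B) = exp(−0.00012 × 2500) = 0.740818
R(C) = exp(−0.00011 × 2500) = 0.759572
R(D) = exp(−0.000093 × 2500) = 0.792550
R(E) = exp(−0.000076 × 2500) = 0.826959
R(F) = exp(−0.000082 × 2500) = 0.814647
R(G) = exp(−0.00012 × 2500) = 0.740818
Parallel (C, D, and E): 1 − (1 − 0.759572)(1 − 0.792550)(1 − 0.826959) = 0.991369
Parallel (F and G): 1 − (1 − 0.814647)(1 − 0.740818) = 0.951960
Series ([0.991369] and [0.951960]): 0.991369 × 0.951960 = 0.943744
Parallel (B and [0.943744]): 1 − (1 − 0.740818)(1 − 0.943744) = 0.985419
Series (A and [0.985419]): 0.895834 × 0.985419 = 0.8828

0.8828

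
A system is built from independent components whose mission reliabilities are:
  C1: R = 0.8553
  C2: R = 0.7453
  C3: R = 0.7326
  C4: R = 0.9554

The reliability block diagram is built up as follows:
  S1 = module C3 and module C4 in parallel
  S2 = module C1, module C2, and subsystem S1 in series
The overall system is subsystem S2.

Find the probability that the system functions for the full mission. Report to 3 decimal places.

0.630

Parallel (C3 and C4): 1 − (1 − 0.73260)(1 − 0.95540) = 0.98807
Series (C1, C2, and [0.98807]): 0.85530 × 0.74530 × 0.98807 = 0.630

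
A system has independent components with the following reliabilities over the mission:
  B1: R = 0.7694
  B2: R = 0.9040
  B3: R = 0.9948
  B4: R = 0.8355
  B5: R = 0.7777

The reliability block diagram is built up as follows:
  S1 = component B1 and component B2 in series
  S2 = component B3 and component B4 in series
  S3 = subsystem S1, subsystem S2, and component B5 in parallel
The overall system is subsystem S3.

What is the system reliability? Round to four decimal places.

Series (B1 and B2): 0.769400 × 0.904000 = 0.695538
Series (B3 and B4): 0.994800 × 0.835500 = 0.831155
Parallel ([0.695538], [0.831155], and B5): 1 − (1 − 0.695538)(1 − 0.831155)(1 − 0.777700) = 0.9886

0.9886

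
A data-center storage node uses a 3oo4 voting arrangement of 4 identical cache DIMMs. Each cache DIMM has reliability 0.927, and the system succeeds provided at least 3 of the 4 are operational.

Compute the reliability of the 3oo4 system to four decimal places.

0.9711

R = Σ_{i=3}^{4} C(4,i) p^i (1−p)^{4−i} with p = 0.927
C(4,3)·0.927^3·0.073^1 = 0.232607
C(4,4)·0.927^4·0.073^0 = 0.738446
Sum = 0.9711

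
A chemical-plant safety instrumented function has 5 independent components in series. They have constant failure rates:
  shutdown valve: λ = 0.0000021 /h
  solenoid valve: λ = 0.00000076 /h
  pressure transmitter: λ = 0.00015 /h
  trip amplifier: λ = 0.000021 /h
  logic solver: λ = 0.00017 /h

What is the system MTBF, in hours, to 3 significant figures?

Series of exponential components: λ_sys = Σ λ_i
λ_sys = 0.0000021 + 0.00000076 + 0.00015 + 0.000021 + 0.00017 = 3.4386e-04 /h
MTBF = 1 / λ_sys = 2910 h

2910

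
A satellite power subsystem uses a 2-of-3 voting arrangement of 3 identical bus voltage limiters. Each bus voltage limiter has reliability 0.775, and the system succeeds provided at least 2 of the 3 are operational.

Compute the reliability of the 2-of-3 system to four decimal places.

R = Σ_{i=2}^{3} C(3,i) p^i (1−p)^{3−i} with p = 0.775
C(3,2)·0.775^2·0.225^1 = 0.405422
C(3,3)·0.775^3·0.225^0 = 0.465484
Sum = 0.8709

0.8709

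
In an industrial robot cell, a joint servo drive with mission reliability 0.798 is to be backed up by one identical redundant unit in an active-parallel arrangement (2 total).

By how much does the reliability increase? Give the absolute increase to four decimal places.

0.1612

R_before = 0.798
R_after = 1 − (1 − 0.798)^2 = 0.9592
ΔR = 0.9592 − 0.798 = 0.1612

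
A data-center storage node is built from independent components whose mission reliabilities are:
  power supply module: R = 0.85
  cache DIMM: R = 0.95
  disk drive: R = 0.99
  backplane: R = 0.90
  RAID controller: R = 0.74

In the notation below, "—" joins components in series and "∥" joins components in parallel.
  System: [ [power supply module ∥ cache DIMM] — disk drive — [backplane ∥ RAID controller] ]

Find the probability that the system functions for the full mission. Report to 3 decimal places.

Parallel (power supply module and cache DIMM): 1 − (1 − 0.85000)(1 − 0.95000) = 0.99250
Parallel (backplane and RAID controller): 1 − (1 − 0.90000)(1 − 0.74000) = 0.97400
Series ([0.99250], disk drive, and [0.97400]): 0.99250 × 0.99000 × 0.97400 = 0.957

0.957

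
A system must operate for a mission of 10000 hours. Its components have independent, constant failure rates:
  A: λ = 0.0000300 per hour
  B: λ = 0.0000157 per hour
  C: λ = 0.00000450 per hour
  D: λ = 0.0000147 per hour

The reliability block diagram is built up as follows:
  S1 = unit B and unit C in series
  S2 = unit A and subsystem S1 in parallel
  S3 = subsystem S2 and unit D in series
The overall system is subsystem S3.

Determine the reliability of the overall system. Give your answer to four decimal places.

R(A) = exp(−0.0000300 × 10000) = 0.740818
R(B) = exp(−0.0000157 × 10000) = 0.854704
R(C) = exp(−0.00000450 × 10000) = 0.955997
R(D) = exp(−0.0000147 × 10000) = 0.863294
Series (B and C): 0.854704 × 0.955997 = 0.817094
Parallel (A and [0.817094]): 1 − (1 − 0.740818)(1 − 0.817094) = 0.952594
Series ([0.952594] and D): 0.952594 × 0.863294 = 0.8224

0.8224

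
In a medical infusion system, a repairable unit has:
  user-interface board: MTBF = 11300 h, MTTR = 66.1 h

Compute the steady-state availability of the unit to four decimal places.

A(user-interface board) = MTBF/(MTBF+MTTR) = 11300/(11300+66.1) = 0.9942

0.9942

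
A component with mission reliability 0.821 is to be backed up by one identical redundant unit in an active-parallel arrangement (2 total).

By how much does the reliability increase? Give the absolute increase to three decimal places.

0.147

R_before = 0.821
R_after = 1 − (1 − 0.821)^2 = 0.968
ΔR = 0.968 − 0.821 = 0.147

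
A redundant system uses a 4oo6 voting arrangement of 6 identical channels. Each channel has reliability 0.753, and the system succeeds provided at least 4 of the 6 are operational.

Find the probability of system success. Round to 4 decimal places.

0.8353

R = Σ_{i=4}^{6} C(6,i) p^i (1−p)^{6−i} with p = 0.753
C(6,4)·0.753^4·0.247^2 = 0.294215
C(6,5)·0.753^5·0.247^1 = 0.358776
C(6,6)·0.753^6·0.247^0 = 0.182293
Sum = 0.8353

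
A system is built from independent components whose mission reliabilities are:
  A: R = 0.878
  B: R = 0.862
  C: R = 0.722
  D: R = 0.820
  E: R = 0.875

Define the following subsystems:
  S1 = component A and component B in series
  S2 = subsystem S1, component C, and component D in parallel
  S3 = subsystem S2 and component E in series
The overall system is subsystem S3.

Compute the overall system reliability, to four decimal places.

Series (A and B): 0.878000 × 0.862000 = 0.756836
Parallel ([0.756836], C, and D): 1 − (1 − 0.756836)(1 − 0.722000)(1 − 0.820000) = 0.987832
Series ([0.987832] and E): 0.987832 × 0.875000 = 0.8644

0.8644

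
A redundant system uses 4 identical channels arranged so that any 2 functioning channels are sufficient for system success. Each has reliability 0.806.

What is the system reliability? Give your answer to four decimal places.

0.9750

R = Σ_{i=2}^{4} C(4,i) p^i (1−p)^{4−i} with p = 0.806
C(4,2)·0.806^2·0.194^2 = 0.146698
C(4,3)·0.806^3·0.194^1 = 0.406319
C(4,4)·0.806^4·0.194^0 = 0.422027
Sum = 0.9750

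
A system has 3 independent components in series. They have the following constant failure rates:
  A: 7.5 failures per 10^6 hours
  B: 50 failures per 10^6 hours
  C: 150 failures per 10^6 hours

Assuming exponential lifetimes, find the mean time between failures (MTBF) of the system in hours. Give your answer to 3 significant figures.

4820

Series of exponential components: λ_sys = Σ λ_i
λ_sys = 0.0000075 + 0.000050 + 0.00015 = 2.0750e-04 /h
MTBF = 1 / λ_sys = 4820 h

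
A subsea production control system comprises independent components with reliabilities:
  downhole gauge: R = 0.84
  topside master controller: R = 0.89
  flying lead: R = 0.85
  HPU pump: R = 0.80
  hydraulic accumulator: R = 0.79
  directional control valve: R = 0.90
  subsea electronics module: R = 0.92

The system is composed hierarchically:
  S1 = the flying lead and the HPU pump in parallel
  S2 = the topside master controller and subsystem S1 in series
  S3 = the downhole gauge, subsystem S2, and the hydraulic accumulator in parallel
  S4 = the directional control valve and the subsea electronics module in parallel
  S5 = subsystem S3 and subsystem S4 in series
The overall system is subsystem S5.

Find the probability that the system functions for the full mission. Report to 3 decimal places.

Parallel (flying lead and HPU pump): 1 − (1 − 0.85000)(1 − 0.80000) = 0.97000
Series (topside master controller and [0.97000]): 0.89000 × 0.97000 = 0.86330
Parallel (downhole gauge, [0.86330], and hydraulic accumulator): 1 − (1 − 0.84000)(1 − 0.86330)(1 − 0.79000) = 0.99541
Parallel (directional control valve and subsea electronics module): 1 − (1 − 0.90000)(1 − 0.92000) = 0.99200
Series ([0.99541] and [0.99200]): 0.99541 × 0.99200 = 0.987

0.987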